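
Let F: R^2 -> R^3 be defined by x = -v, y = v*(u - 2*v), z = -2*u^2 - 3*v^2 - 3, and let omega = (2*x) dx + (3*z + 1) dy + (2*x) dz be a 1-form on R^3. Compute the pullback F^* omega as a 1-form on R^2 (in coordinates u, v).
F^* omega = (v*(-6*u^2 + 8*u - 9*v^2 - 8)) du + (-6*u^3 + 24*u^2*v - 9*u*v^2 - 8*u + 36*v^3 + 12*v^2 + 34*v) dv

Using F^*(f dg) = (f ∘ F) d(g ∘ F), substitute each coordinate x_i by F_i(u, v) in f_i, and replace dx_i by d F_i = (∂F_i/∂u) du + (∂F_i/∂v) dv.
  For the x component: f_1(F) = -2*v; d F_1 = (0) du + (-1) dv
  For the y component: f_2(F) = -6*u^2 - 9*v^2 - 8; d F_2 = (v) du + (u - 4*v) dv
  For the z component: f_3(F) = -2*v; d F_3 = (-4*u) du + (-6*v) dv
Combining and collecting du, dv coefficients:
  coeff of du: v*(-6*u^2 + 8*u - 9*v^2 - 8)
  coeff of dv: -6*u^3 + 24*u^2*v - 9*u*v^2 - 8*u + 36*v^3 + 12*v^2 + 34*v
F^* omega = (v*(-6*u^2 + 8*u - 9*v^2 - 8)) du + (-6*u^3 + 24*u^2*v - 9*u*v^2 - 8*u + 36*v^3 + 12*v^2 + 34*v) dv.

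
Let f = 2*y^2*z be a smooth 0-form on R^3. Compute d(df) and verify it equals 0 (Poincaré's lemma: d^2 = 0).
d(df) = 0

Step 1: df = sum_i (∂f/∂x_i) dx_i = (0) dx + (4*y*z) dy + (2*y^2) dz.
Step 2: Apply d again. Using the 1-form formula, the coefficient of dx ∧ dy in d(df) is ∂^2 f/∂x ∂y - ∂^2 f/∂y ∂x = (0) - (0) = 0 (equality of mixed partials for smooth f).
Similarly for dx ∧ dz and dy ∧ dz — all coefficients vanish. So d(df) = 0.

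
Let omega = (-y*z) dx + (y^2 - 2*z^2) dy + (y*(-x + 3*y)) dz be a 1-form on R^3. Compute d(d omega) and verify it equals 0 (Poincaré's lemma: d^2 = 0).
d(d omega) = 0

Step 1: d omega = sum_{i<j} (∂f_j/∂x_i - ∂f_i/∂x_j) dx_i ∧ dx_j:
  coeff of dx ∧ dy: z
  coeff of dx ∧ dz: 0
  coeff of dy ∧ dz: -x + 6*y + 4*z
Step 2: Apply d again to each 2-form coefficient. The only possible 3-form in R^3 is dx ∧ dy ∧ dz, with coefficient
  ∂(coeff of dy∧dz)/∂x - ∂(coeff of dx∧dz)/∂y + ∂(coeff of dx∧dy)/∂z
  = ∂/∂x (-x + 6*y + 4*z) - ∂/∂y (0) + ∂/∂z (z).
Each of these terms simplifies to sums of mixed partials that cancel in pairs. The result is 0 (by equality of mixed partials for smooth functions — Schwarz / Clairaut).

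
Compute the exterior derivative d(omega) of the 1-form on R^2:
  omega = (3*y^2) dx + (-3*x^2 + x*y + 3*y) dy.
d(omega) = (-6*x - 5*y) dx ∧ dy

For a 1-form omega = sum_i f_i dx_i, the exterior derivative is
  d(omega) = sum_{i < j} (∂f_j/∂x_i - ∂f_i/∂x_j) dx_i ∧ dx_j.
  coefficient of dx ∧ dy: ∂f_2/∂x - ∂f_1/∂y = ∂(-3*x^2 + x*y + 3*y)/∂x - ∂(3*y^2)/∂y = -6*x - 5*y
Assembling: d(omega) = (-6*x - 5*y) dx ∧ dy.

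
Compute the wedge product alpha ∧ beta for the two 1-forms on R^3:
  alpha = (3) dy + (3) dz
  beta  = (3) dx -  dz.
alpha ∧ beta = (-9) dx ∧ dy + (-3) dy ∧ dz + (-9) dx ∧ dz

Distribute the wedge, using dx_i ∧ dx_j = -dx_j ∧ dx_i and dx_i ∧ dx_i = 0. For each pair (i, j) with i < j, the coefficient of dx_i ∧ dx_j in alpha ∧ beta is (alpha_i * beta_j - alpha_j * beta_i). Collecting: alpha ∧ beta = (-9) dx ∧ dy + (-3) dy ∧ dz + (-9) dx ∧ dz.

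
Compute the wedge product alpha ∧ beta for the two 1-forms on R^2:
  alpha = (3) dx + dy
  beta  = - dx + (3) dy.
alpha ∧ beta = (10) dx ∧ dy

Distribute the wedge, using dx_i ∧ dx_j = -dx_j ∧ dx_i and dx_i ∧ dx_i = 0. For each pair (i, j) with i < j, the coefficient of dx_i ∧ dx_j in alpha ∧ beta is (alpha_i * beta_j - alpha_j * beta_i). Collecting: alpha ∧ beta = (10) dx ∧ dy.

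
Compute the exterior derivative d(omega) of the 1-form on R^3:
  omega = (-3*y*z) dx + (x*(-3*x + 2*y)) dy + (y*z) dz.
d(omega) = (-6*x + 2*y + 3*z) dx ∧ dy + (3*y) dx ∧ dz + (z) dy ∧ dz

For a 1-form omega = sum_i f_i dx_i, the exterior derivative is
  d(omega) = sum_{i < j} (∂f_j/∂x_i - ∂f_i/∂x_j) dx_i ∧ dx_j.
  coefficient of dx ∧ dy: ∂f_2/∂x - ∂f_1/∂y = ∂(x*(-3*x + 2*y))/∂x - ∂(-3*y*z)/∂y = -6*x + 2*y + 3*z
  coefficient of dx ∧ dz: ∂f_3/∂x - ∂f_1/∂z = ∂(y*z)/∂x - ∂(-3*y*z)/∂z = 3*y
  coefficient of dy ∧ dz: ∂f_3/∂y - ∂f_2/∂z = ∂(y*z)/∂y - ∂(x*(-3*x + 2*y))/∂z = z
Assembling: d(omega) = (-6*x + 2*y + 3*z) dx ∧ dy + (3*y) dx ∧ dz + (z) dy ∧ dz.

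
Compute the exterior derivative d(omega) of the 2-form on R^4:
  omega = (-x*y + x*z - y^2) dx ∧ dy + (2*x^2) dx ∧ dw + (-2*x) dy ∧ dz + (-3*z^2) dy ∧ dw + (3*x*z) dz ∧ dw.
d(omega) = (x - 2) dx ∧ dy ∧ dz + (6*z) dy ∧ dz ∧ dw + (3*z) dx ∧ dz ∧ dw

For a 2-form omega = sum_{i<j} g_{ij} dx_i ∧ dx_j, the exterior derivative is
  d(omega) = sum_{i<j} d(g_{ij}) ∧ dx_i ∧ dx_j = sum_{i<j, k} (∂g_{ij}/∂x_k) dx_k ∧ dx_i ∧ dx_j.
Expand each term, using dx_k ∧ dx_i ∧ dx_j = sgn(permutation) dx_{(a)} ∧ dx_{(b)} ∧ dx_{(c)} with (a < b < c) sorted:
  d(-x*y + x*z - y^2) includes (∂/∂z)(-x*y + x*z - y^2) dz = (x) dz, which multiplied by dx ∧ dy gives (x) dx ∧ dy ∧ dz
  d(-2*x) includes (∂/∂x)(-2*x) dx = (-2) dx, which multiplied by dy ∧ dz gives (-2) dx ∧ dy ∧ dz
  d(-3*z^2) includes (∂/∂z)(-3*z^2) dz = (-6*z) dz, which multiplied by dy ∧ dw gives (6*z) dy ∧ dz ∧ dw
  d(3*x*z) includes (∂/∂x)(3*x*z) dx = (3*z) dx, which multiplied by dz ∧ dw gives (3*z) dx ∧ dz ∧ dw
Collecting like 3-forms: d(omega) = (x - 2) dx ∧ dy ∧ dz + (6*z) dy ∧ dz ∧ dw + (3*z) dx ∧ dz ∧ dw.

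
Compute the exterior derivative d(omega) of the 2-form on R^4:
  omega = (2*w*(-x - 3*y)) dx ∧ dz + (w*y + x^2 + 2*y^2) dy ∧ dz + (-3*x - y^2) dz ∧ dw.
d(omega) = (6*w + 2*x) dx ∧ dy ∧ dz + (-2*x - 6*y - 3) dx ∧ dz ∧ dw + (-y) dy ∧ dz ∧ dw

For a 2-form omega = sum_{i<j} g_{ij} dx_i ∧ dx_j, the exterior derivative is
  d(omega) = sum_{i<j} d(g_{ij}) ∧ dx_i ∧ dx_j = sum_{i<j, k} (∂g_{ij}/∂x_k) dx_k ∧ dx_i ∧ dx_j.
Expand each term, using dx_k ∧ dx_i ∧ dx_j = sgn(permutation) dx_{(a)} ∧ dx_{(b)} ∧ dx_{(c)} with (a < b < c) sorted:
  d(2*w*(-x - 3*y)) includes (∂/∂y)(2*w*(-x - 3*y)) dy = (-6*w) dy, which multiplied by dx ∧ dz gives (6*w) dx ∧ dy ∧ dz
  d(2*w*(-x - 3*y)) includes (∂/∂w)(2*w*(-x - 3*y)) dw = (-2*x - 6*y) dw, which multiplied by dx ∧ dz gives (-2*x - 6*y) dx ∧ dz ∧ dw
  d(w*y + x^2 + 2*y^2) includes (∂/∂x)(w*y + x^2 + 2*y^2) dx = (2*x) dx, which multiplied by dy ∧ dz gives (2*x) dx ∧ dy ∧ dz
  d(w*y + x^2 + 2*y^2) includes (∂/∂w)(w*y + x^2 + 2*y^2) dw = (y) dw, which multiplied by dy ∧ dz gives (y) dy ∧ dz ∧ dw
  d(-3*x - y^2) includes (∂/∂x)(-3*x - y^2) dx = (-3) dx, which multiplied by dz ∧ dw gives (-3) dx ∧ dz ∧ dw
  d(-3*x - y^2) includes (∂/∂y)(-3*x - y^2) dy = (-2*y) dy, which multiplied by dz ∧ dw gives (-2*y) dy ∧ dz ∧ dw
Collecting like 3-forms: d(omega) = (6*w + 2*x) dx ∧ dy ∧ dz + (-2*x - 6*y - 3) dx ∧ dz ∧ dw + (-y) dy ∧ dz ∧ dw.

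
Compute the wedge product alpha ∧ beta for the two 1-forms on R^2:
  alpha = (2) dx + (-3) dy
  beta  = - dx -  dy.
alpha ∧ beta = (-5) dx ∧ dy

Distribute the wedge, using dx_i ∧ dx_j = -dx_j ∧ dx_i and dx_i ∧ dx_i = 0. For each pair (i, j) with i < j, the coefficient of dx_i ∧ dx_j in alpha ∧ beta is (alpha_i * beta_j - alpha_j * beta_i). Collecting: alpha ∧ beta = (-5) dx ∧ dy.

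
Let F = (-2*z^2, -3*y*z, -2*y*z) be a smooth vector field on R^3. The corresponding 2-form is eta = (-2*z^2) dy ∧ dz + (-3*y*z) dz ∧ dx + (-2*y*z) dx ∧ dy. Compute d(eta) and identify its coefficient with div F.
d(eta) = (-2*y - 3*z) dx ∧ dy ∧ dz; div F = -2*y - 3*z

For a 2-form in R^3 of the form above, applying d gives a 3-form with coefficient ∂P/∂x + ∂Q/∂y + ∂R/∂z:
  ∂P/∂x = 0
  ∂Q/∂y = -3*z
  ∂R/∂z = -2*y
Sum = -2*y - 3*z, which is exactly div F.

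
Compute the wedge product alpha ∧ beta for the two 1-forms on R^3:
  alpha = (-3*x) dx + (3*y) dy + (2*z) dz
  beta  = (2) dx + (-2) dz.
alpha ∧ beta = (6*x - 4*z) dx ∧ dz + (-6*y) dx ∧ dy + (-6*y) dy ∧ dz

Distribute the wedge, using dx_i ∧ dx_j = -dx_j ∧ dx_i and dx_i ∧ dx_i = 0. For each pair (i, j) with i < j, the coefficient of dx_i ∧ dx_j in alpha ∧ beta is (alpha_i * beta_j - alpha_j * beta_i). Collecting: alpha ∧ beta = (6*x - 4*z) dx ∧ dz + (-6*y) dx ∧ dy + (-6*y) dy ∧ dz.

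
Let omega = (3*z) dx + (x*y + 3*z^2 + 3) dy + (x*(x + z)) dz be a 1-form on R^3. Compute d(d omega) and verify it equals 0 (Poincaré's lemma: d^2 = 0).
d(d omega) = 0

Step 1: d omega = sum_{i<j} (∂f_j/∂x_i - ∂f_i/∂x_j) dx_i ∧ dx_j:
  coeff of dx ∧ dy: y
  coeff of dx ∧ dz: 2*x + z - 3
  coeff of dy ∧ dz: -6*z
Step 2: Apply d again to each 2-form coefficient. The only possible 3-form in R^3 is dx ∧ dy ∧ dz, with coefficient
  ∂(coeff of dy∧dz)/∂x - ∂(coeff of dx∧dz)/∂y + ∂(coeff of dx∧dy)/∂z
  = ∂/∂x (-6*z) - ∂/∂y (2*x + z - 3) + ∂/∂z (y).
Each of these terms simplifies to sums of mixed partials that cancel in pairs. The result is 0 (by equality of mixed partials for smooth functions — Schwarz / Clairaut).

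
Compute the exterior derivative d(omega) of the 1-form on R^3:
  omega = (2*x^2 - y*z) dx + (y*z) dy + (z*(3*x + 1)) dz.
d(omega) = (z) dx ∧ dy + (y + 3*z) dx ∧ dz + (-y) dy ∧ dz

For a 1-form omega = sum_i f_i dx_i, the exterior derivative is
  d(omega) = sum_{i < j} (∂f_j/∂x_i - ∂f_i/∂x_j) dx_i ∧ dx_j.
  coefficient of dx ∧ dy: ∂f_2/∂x - ∂f_1/∂y = ∂(y*z)/∂x - ∂(2*x^2 - y*z)/∂y = z
  coefficient of dx ∧ dz: ∂f_3/∂x - ∂f_1/∂z = ∂(z*(3*x + 1))/∂x - ∂(2*x^2 - y*z)/∂z = y + 3*z
  coefficient of dy ∧ dz: ∂f_3/∂y - ∂f_2/∂z = ∂(z*(3*x + 1))/∂y - ∂(y*z)/∂z = -y
Assembling: d(omega) = (z) dx ∧ dy + (y + 3*z) dx ∧ dz + (-y) dy ∧ dz.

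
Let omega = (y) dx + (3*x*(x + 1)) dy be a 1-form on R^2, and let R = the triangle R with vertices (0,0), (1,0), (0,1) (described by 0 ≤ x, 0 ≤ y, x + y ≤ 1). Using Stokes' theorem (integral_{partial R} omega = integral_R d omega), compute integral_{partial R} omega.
integral_(partial R) omega = 2

Stokes: integral_partial_R omega = integral_R d omega with d omega = (∂Q/∂x - ∂P/∂y) dx ∧ dy.
  ∂Q/∂x = 6*x + 3
  ∂P/∂y = 1
  integrand = ∂Q/∂x - ∂P/∂y = 6*x + 2.
Integrating over R: integral_0^1 integral_0^{1-x} (6*x + 2) dy dx = 2.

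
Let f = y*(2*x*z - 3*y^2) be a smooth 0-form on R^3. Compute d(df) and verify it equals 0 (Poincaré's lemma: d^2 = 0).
d(df) = 0

Step 1: df = sum_i (∂f/∂x_i) dx_i = (2*y*z) dx + (2*x*z - 9*y^2) dy + (2*x*y) dz.
Step 2: Apply d again. Using the 1-form formula, the coefficient of dx ∧ dy in d(df) is ∂^2 f/∂x ∂y - ∂^2 f/∂y ∂x = (2*z) - (2*z) = 0 (equality of mixed partials for smooth f).
Similarly for dx ∧ dz and dy ∧ dz — all coefficients vanish. So d(df) = 0.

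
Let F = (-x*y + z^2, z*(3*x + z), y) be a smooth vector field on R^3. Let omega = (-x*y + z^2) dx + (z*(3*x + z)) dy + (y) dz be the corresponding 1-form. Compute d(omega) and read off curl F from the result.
d(omega) = (-3*x - 2*z + 1) dy ∧ dz + (2*z) dz ∧ dx + (x + 3*z) dx ∧ dy; curl F = (-3*x - 2*z + 1, 2*z, x + 3*z)

d omega = sum_{i<j} (∂f_j/∂x_i - ∂f_i/∂x_j) dx_i ∧ dx_j. Under the identification (dy ∧ dz, dz ∧ dx, dx ∧ dy) ↔ (e_x, e_y, e_z), the coefficients are exactly the components of curl F. Compute:
  ∂R/∂y - ∂Q/∂z = (1) - (3*x + 2*z) = -3*x - 2*z + 1
  ∂P/∂z - ∂R/∂x = (2*z) - (0) = 2*z
  ∂Q/∂x - ∂P/∂y = (3*z) - (-x) = x + 3*z.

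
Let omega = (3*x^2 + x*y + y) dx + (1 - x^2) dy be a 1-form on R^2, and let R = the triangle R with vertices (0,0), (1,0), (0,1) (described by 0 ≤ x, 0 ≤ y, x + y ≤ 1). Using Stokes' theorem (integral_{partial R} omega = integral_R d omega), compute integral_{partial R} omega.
integral_(partial R) omega = -1

Stokes: integral_partial_R omega = integral_R d omega with d omega = (∂Q/∂x - ∂P/∂y) dx ∧ dy.
  ∂Q/∂x = -2*x
  ∂P/∂y = x + 1
  integrand = ∂Q/∂x - ∂P/∂y = -3*x - 1.
Integrating over R: integral_0^1 integral_0^{1-x} (-3*x - 1) dy dx = -1.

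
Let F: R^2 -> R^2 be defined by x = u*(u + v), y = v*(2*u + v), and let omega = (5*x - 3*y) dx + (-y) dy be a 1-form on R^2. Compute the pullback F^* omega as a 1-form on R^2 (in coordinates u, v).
F^* omega = (10*u^3 + 3*u^2*v - 11*u*v^2 - 5*v^3) du + (5*u^3 - 5*u^2*v - 9*u*v^2 - 2*v^3) dv

Using F^*(f dg) = (f ∘ F) d(g ∘ F), substitute each coordinate x_i by F_i(u, v) in f_i, and replace dx_i by d F_i = (∂F_i/∂u) du + (∂F_i/∂v) dv.
  For the x component: f_1(F) = 5*u^2 - u*v - 3*v^2; d F_1 = (2*u + v) du + (u) dv
  For the y component: f_2(F) = v*(-2*u - v); d F_2 = (2*v) du + (2*u + 2*v) dv
Combining and collecting du, dv coefficients:
  coeff of du: 10*u^3 + 3*u^2*v - 11*u*v^2 - 5*v^3
  coeff of dv: 5*u^3 - 5*u^2*v - 9*u*v^2 - 2*v^3
F^* omega = (10*u^3 + 3*u^2*v - 11*u*v^2 - 5*v^3) du + (5*u^3 - 5*u^2*v - 9*u*v^2 - 2*v^3) dv.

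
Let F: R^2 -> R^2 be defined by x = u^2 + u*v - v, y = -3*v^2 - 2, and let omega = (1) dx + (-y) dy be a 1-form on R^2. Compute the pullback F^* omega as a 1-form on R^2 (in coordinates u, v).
F^* omega = (2*u + v) du + (u - 18*v^3 - 12*v - 1) dv

Using F^*(f dg) = (f ∘ F) d(g ∘ F), substitute each coordinate x_i by F_i(u, v) in f_i, and replace dx_i by d F_i = (∂F_i/∂u) du + (∂F_i/∂v) dv.
  For the x component: f_1(F) = 1; d F_1 = (2*u + v) du + (u - 1) dv
  For the y component: f_2(F) = 3*v^2 + 2; d F_2 = (0) du + (-6*v) dv
Combining and collecting du, dv coefficients:
  coeff of du: 2*u + v
  coeff of dv: u - 18*v^3 - 12*v - 1
F^* omega = (2*u + v) du + (u - 18*v^3 - 12*v - 1) dv.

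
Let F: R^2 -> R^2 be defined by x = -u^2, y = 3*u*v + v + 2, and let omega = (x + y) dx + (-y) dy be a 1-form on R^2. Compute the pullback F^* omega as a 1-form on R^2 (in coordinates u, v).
F^* omega = (2*u^3 - 6*u^2*v - 9*u*v^2 - 2*u*v - 4*u - 3*v^2 - 6*v) du + (-9*u^2*v - 6*u*v - 6*u - v - 2) dv

Using F^*(f dg) = (f ∘ F) d(g ∘ F), substitute each coordinate x_i by F_i(u, v) in f_i, and replace dx_i by d F_i = (∂F_i/∂u) du + (∂F_i/∂v) dv.
  For the x component: f_1(F) = -u^2 + 3*u*v + v + 2; d F_1 = (-2*u) du + (0) dv
  For the y component: f_2(F) = -3*u*v - v - 2; d F_2 = (3*v) du + (3*u + 1) dv
Combining and collecting du, dv coefficients:
  coeff of du: 2*u^3 - 6*u^2*v - 9*u*v^2 - 2*u*v - 4*u - 3*v^2 - 6*v
  coeff of dv: -9*u^2*v - 6*u*v - 6*u - v - 2
F^* omega = (2*u^3 - 6*u^2*v - 9*u*v^2 - 2*u*v - 4*u - 3*v^2 - 6*v) du + (-9*u^2*v - 6*u*v - 6*u - v - 2) dv.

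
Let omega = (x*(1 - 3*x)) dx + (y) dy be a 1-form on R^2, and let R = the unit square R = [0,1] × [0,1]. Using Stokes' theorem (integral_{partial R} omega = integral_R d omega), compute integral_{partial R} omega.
integral_(partial R) omega = 0

Stokes: integral_partial_R omega = integral_R d omega with d omega = (∂Q/∂x - ∂P/∂y) dx ∧ dy.
  ∂Q/∂x = 0
  ∂P/∂y = 0
  integrand = ∂Q/∂x - ∂P/∂y = 0.
Integrating over R: integral_0^1 integral_0^1 (0) dx dy = 0.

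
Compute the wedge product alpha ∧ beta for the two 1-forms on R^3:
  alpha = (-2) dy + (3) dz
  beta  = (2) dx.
alpha ∧ beta = (4) dx ∧ dy + (-6) dx ∧ dz

Distribute the wedge, using dx_i ∧ dx_j = -dx_j ∧ dx_i and dx_i ∧ dx_i = 0. For each pair (i, j) with i < j, the coefficient of dx_i ∧ dx_j in alpha ∧ beta is (alpha_i * beta_j - alpha_j * beta_i). Collecting: alpha ∧ beta = (4) dx ∧ dy + (-6) dx ∧ dz.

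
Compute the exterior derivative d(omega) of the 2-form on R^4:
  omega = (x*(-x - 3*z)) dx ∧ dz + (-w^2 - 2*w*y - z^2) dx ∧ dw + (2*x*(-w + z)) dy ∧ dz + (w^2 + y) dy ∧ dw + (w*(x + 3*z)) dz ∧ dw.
d(omega) = (2*w) dx ∧ dy ∧ dw + (w + 2*z) dx ∧ dz ∧ dw + (-2*w + 2*z) dx ∧ dy ∧ dz + (-2*x) dy ∧ dz ∧ dw

For a 2-form omega = sum_{i<j} g_{ij} dx_i ∧ dx_j, the exterior derivative is
  d(omega) = sum_{i<j} d(g_{ij}) ∧ dx_i ∧ dx_j = sum_{i<j, k} (∂g_{ij}/∂x_k) dx_k ∧ dx_i ∧ dx_j.
Expand each term, using dx_k ∧ dx_i ∧ dx_j = sgn(permutation) dx_{(a)} ∧ dx_{(b)} ∧ dx_{(c)} with (a < b < c) sorted:
  d(-w^2 - 2*w*y - z^2) includes (∂/∂y)(-w^2 - 2*w*y - z^2) dy = (-2*w) dy, which multiplied by dx ∧ dw gives (2*w) dx ∧ dy ∧ dw
  d(-w^2 - 2*w*y - z^2) includes (∂/∂z)(-w^2 - 2*w*y - z^2) dz = (-2*z) dz, which multiplied by dx ∧ dw gives (2*z) dx ∧ dz ∧ dw
  d(2*x*(-w + z)) includes (∂/∂x)(2*x*(-w + z)) dx = (-2*w + 2*z) dx, which multiplied by dy ∧ dz gives (-2*w + 2*z) dx ∧ dy ∧ dz
  d(2*x*(-w + z)) includes (∂/∂w)(2*x*(-w + z)) dw = (-2*x) dw, which multiplied by dy ∧ dz gives (-2*x) dy ∧ dz ∧ dw
  d(w*(x + 3*z)) includes (∂/∂x)(w*(x + 3*z)) dx = (w) dx, which multiplied by dz ∧ dw gives (w) dx ∧ dz ∧ dw
Collecting like 3-forms: d(omega) = (2*w) dx ∧ dy ∧ dw + (w + 2*z) dx ∧ dz ∧ dw + (-2*w + 2*z) dx ∧ dy ∧ dz + (-2*x) dy ∧ dz ∧ dw.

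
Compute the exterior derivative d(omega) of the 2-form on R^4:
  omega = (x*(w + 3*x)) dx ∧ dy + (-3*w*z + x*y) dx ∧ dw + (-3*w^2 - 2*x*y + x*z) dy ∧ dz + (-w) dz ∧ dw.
d(omega) = (3*w) dx ∧ dz ∧ dw + (-2*y + z) dx ∧ dy ∧ dz + (-6*w) dy ∧ dz ∧ dw

For a 2-form omega = sum_{i<j} g_{ij} dx_i ∧ dx_j, the exterior derivative is
  d(omega) = sum_{i<j} d(g_{ij}) ∧ dx_i ∧ dx_j = sum_{i<j, k} (∂g_{ij}/∂x_k) dx_k ∧ dx_i ∧ dx_j.
Expand each term, using dx_k ∧ dx_i ∧ dx_j = sgn(permutation) dx_{(a)} ∧ dx_{(b)} ∧ dx_{(c)} with (a < b < c) sorted:
  d(x*(w + 3*x)) includes (∂/∂w)(x*(w + 3*x)) dw = (x) dw, which multiplied by dx ∧ dy gives (x) dx ∧ dy ∧ dw
  d(-3*w*z + x*y) includes (∂/∂y)(-3*w*z + x*y) dy = (x) dy, which multiplied by dx ∧ dw gives (-x) dx ∧ dy ∧ dw
  d(-3*w*z + x*y) includes (∂/∂z)(-3*w*z + x*y) dz = (-3*w) dz, which multiplied by dx ∧ dw gives (3*w) dx ∧ dz ∧ dw
  d(-3*w^2 - 2*x*y + x*z) includes (∂/∂x)(-3*w^2 - 2*x*y + x*z) dx = (-2*y + z) dx, which multiplied by dy ∧ dz gives (-2*y + z) dx ∧ dy ∧ dz
  d(-3*w^2 - 2*x*y + x*z) includes (∂/∂w)(-3*w^2 - 2*x*y + x*z) dw = (-6*w) dw, which multiplied by dy ∧ dz gives (-6*w) dy ∧ dz ∧ dw
Collecting like 3-forms: d(omega) = (3*w) dx ∧ dz ∧ dw + (-2*y + z) dx ∧ dy ∧ dz + (-6*w) dy ∧ dz ∧ dw.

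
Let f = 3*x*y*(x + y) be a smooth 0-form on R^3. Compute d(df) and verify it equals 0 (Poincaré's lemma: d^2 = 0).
d(df) = 0

Step 1: df = sum_i (∂f/∂x_i) dx_i = (3*y*(2*x + y)) dx + (3*x*(x + 2*y)) dy + (0) dz.
Step 2: Apply d again. Using the 1-form formula, the coefficient of dx ∧ dy in d(df) is ∂^2 f/∂x ∂y - ∂^2 f/∂y ∂x = (6*x + 6*y) - (6*x + 6*y) = 0 (equality of mixed partials for smooth f).
Similarly for dx ∧ dz and dy ∧ dz — all coefficients vanish. So d(df) = 0.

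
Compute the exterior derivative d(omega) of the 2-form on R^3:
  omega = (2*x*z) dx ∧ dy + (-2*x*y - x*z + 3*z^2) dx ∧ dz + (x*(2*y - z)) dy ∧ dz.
d(omega) = (4*x + 2*y - z) dx ∧ dy ∧ dz

For a 2-form omega = sum_{i<j} g_{ij} dx_i ∧ dx_j, the exterior derivative is
  d(omega) = sum_{i<j} d(g_{ij}) ∧ dx_i ∧ dx_j = sum_{i<j, k} (∂g_{ij}/∂x_k) dx_k ∧ dx_i ∧ dx_j.
Expand each term, using dx_k ∧ dx_i ∧ dx_j = sgn(permutation) dx_{(a)} ∧ dx_{(b)} ∧ dx_{(c)} with (a < b < c) sorted:
  d(2*x*z) includes (∂/∂z)(2*x*z) dz = (2*x) dz, which multiplied by dx ∧ dy gives (2*x) dx ∧ dy ∧ dz
  d(-2*x*y - x*z + 3*z^2) includes (∂/∂y)(-2*x*y - x*z + 3*z^2) dy = (-2*x) dy, which multiplied by dx ∧ dz gives (2*x) dx ∧ dy ∧ dz
  d(x*(2*y - z)) includes (∂/∂x)(x*(2*y - z)) dx = (2*y - z) dx, which multiplied by dy ∧ dz gives (2*y - z) dx ∧ dy ∧ dz
Collecting like 3-forms: d(omega) = (4*x + 2*y - z) dx ∧ dy ∧ dz.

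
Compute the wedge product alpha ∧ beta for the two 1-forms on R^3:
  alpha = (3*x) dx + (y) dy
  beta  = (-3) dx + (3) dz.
alpha ∧ beta = (9*x) dx ∧ dz + (3*y) dx ∧ dy + (3*y) dy ∧ dz

Distribute the wedge, using dx_i ∧ dx_j = -dx_j ∧ dx_i and dx_i ∧ dx_i = 0. For each pair (i, j) with i < j, the coefficient of dx_i ∧ dx_j in alpha ∧ beta is (alpha_i * beta_j - alpha_j * beta_i). Collecting: alpha ∧ beta = (9*x) dx ∧ dz + (3*y) dx ∧ dy + (3*y) dy ∧ dz.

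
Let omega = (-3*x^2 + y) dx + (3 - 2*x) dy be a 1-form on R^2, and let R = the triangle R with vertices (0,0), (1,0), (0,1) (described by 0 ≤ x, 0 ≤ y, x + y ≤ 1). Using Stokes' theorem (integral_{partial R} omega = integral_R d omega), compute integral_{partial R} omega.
integral_(partial R) omega = -3/2

Stokes: integral_partial_R omega = integral_R d omega with d omega = (∂Q/∂x - ∂P/∂y) dx ∧ dy.
  ∂Q/∂x = -2
  ∂P/∂y = 1
  integrand = ∂Q/∂x - ∂P/∂y = -3.
Integrating over R: integral_0^1 integral_0^{1-x} (-3) dy dx = -3/2.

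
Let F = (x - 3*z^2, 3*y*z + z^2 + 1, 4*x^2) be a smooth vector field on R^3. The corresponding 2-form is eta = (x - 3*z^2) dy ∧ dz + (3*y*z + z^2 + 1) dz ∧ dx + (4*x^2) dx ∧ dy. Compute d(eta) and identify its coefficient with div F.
d(eta) = (3*z + 1) dx ∧ dy ∧ dz; div F = 3*z + 1

For a 2-form in R^3 of the form above, applying d gives a 3-form with coefficient ∂P/∂x + ∂Q/∂y + ∂R/∂z:
  ∂P/∂x = 1
  ∂Q/∂y = 3*z
  ∂R/∂z = 0
Sum = 3*z + 1, which is exactly div F.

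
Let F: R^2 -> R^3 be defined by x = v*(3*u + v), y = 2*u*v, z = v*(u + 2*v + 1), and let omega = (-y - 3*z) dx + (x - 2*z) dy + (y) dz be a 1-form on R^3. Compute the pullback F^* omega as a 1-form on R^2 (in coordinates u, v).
F^* omega = (v^2*(-11*u - 24*v - 13)) du + (v*(-11*u^2 - 26*u*v - 11*u - 12*v^2 - 6*v)) dv

Using F^*(f dg) = (f ∘ F) d(g ∘ F), substitute each coordinate x_i by F_i(u, v) in f_i, and replace dx_i by d F_i = (∂F_i/∂u) du + (∂F_i/∂v) dv.
  For the x component: f_1(F) = v*(-5*u - 6*v - 3); d F_1 = (3*v) du + (3*u + 2*v) dv
  For the y component: f_2(F) = v*(u - 3*v - 2); d F_2 = (2*v) du + (2*u) dv
  For the z component: f_3(F) = 2*u*v; d F_3 = (v) du + (u + 4*v + 1) dv
Combining and collecting du, dv coefficients:
  coeff of du: v^2*(-11*u - 24*v - 13)
  coeff of dv: v*(-11*u^2 - 26*u*v - 11*u - 12*v^2 - 6*v)
F^* omega = (v^2*(-11*u - 24*v - 13)) du + (v*(-11*u^2 - 26*u*v - 11*u - 12*v^2 - 6*v)) dv.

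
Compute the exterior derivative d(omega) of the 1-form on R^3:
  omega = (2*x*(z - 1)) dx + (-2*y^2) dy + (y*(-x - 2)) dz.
d(omega) = (-2*x - y) dx ∧ dz + (-x - 2) dy ∧ dz

For a 1-form omega = sum_i f_i dx_i, the exterior derivative is
  d(omega) = sum_{i < j} (∂f_j/∂x_i - ∂f_i/∂x_j) dx_i ∧ dx_j.
  coefficient of dx ∧ dz: ∂f_3/∂x - ∂f_1/∂z = ∂(y*(-x - 2))/∂x - ∂(2*x*(z - 1))/∂z = -2*x - y
  coefficient of dy ∧ dz: ∂f_3/∂y - ∂f_2/∂z = ∂(y*(-x - 2))/∂y - ∂(-2*y^2)/∂z = -x - 2
Assembling: d(omega) = (-2*x - y) dx ∧ dz + (-x - 2) dy ∧ dz.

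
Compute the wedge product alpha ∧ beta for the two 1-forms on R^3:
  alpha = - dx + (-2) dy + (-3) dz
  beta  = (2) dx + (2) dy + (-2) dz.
alpha ∧ beta = (2) dx ∧ dy + (8) dx ∧ dz + (10) dy ∧ dz

Distribute the wedge, using dx_i ∧ dx_j = -dx_j ∧ dx_i and dx_i ∧ dx_i = 0. For each pair (i, j) with i < j, the coefficient of dx_i ∧ dx_j in alpha ∧ beta is (alpha_i * beta_j - alpha_j * beta_i). Collecting: alpha ∧ beta = (2) dx ∧ dy + (8) dx ∧ dz + (10) dy ∧ dz.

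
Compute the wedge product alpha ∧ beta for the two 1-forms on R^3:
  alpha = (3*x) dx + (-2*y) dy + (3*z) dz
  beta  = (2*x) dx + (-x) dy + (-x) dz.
alpha ∧ beta = (x*(-3*x + 4*y)) dx ∧ dy + (-3*x*(x + 2*z)) dx ∧ dz + (x*(2*y + 3*z)) dy ∧ dz

Distribute the wedge, using dx_i ∧ dx_j = -dx_j ∧ dx_i and dx_i ∧ dx_i = 0. For each pair (i, j) with i < j, the coefficient of dx_i ∧ dx_j in alpha ∧ beta is (alpha_i * beta_j - alpha_j * beta_i). Collecting: alpha ∧ beta = (x*(-3*x + 4*y)) dx ∧ dy + (-3*x*(x + 2*z)) dx ∧ dz + (x*(2*y + 3*z)) dy ∧ dz.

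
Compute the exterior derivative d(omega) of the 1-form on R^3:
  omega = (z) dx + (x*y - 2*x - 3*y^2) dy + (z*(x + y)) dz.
d(omega) = (y - 2) dx ∧ dy + (z - 1) dx ∧ dz + (z) dy ∧ dz

For a 1-form omega = sum_i f_i dx_i, the exterior derivative is
  d(omega) = sum_{i < j} (∂f_j/∂x_i - ∂f_i/∂x_j) dx_i ∧ dx_j.
  coefficient of dx ∧ dy: ∂f_2/∂x - ∂f_1/∂y = ∂(x*y - 2*x - 3*y^2)/∂x - ∂(z)/∂y = y - 2
  coefficient of dx ∧ dz: ∂f_3/∂x - ∂f_1/∂z = ∂(z*(x + y))/∂x - ∂(z)/∂z = z - 1
  coefficient of dy ∧ dz: ∂f_3/∂y - ∂f_2/∂z = ∂(z*(x + y))/∂y - ∂(x*y - 2*x - 3*y^2)/∂z = z
Assembling: d(omega) = (y - 2) dx ∧ dy + (z - 1) dx ∧ dz + (z) dy ∧ dz.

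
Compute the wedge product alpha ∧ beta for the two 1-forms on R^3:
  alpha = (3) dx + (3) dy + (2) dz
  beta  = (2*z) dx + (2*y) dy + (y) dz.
alpha ∧ beta = (6*y - 6*z) dx ∧ dy + (3*y - 4*z) dx ∧ dz + (-y) dy ∧ dz

Distribute the wedge, using dx_i ∧ dx_j = -dx_j ∧ dx_i and dx_i ∧ dx_i = 0. For each pair (i, j) with i < j, the coefficient of dx_i ∧ dx_j in alpha ∧ beta is (alpha_i * beta_j - alpha_j * beta_i). Collecting: alpha ∧ beta = (6*y - 6*z) dx ∧ dy + (3*y - 4*z) dx ∧ dz + (-y) dy ∧ dz.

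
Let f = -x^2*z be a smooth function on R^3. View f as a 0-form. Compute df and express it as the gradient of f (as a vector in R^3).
df = (-2*x*z) dx + (0) dy + (-x^2) dz; grad f = (-2*x*z, 0, -x^2)

For a 0-form f, d f = (∂f/∂x) dx + (∂f/∂y) dy + (∂f/∂z) dz. The components of the vector representation are exactly the entries of grad f in Cartesian coordinates:
  ∂f/∂x = -2*x*z
  ∂f/∂y = 0
  ∂f/∂z = -x^2.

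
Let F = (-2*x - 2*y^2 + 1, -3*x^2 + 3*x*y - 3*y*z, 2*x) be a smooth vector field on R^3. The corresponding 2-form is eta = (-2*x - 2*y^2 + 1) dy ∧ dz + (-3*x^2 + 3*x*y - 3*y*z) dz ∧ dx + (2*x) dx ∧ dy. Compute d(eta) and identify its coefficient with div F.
d(eta) = (3*x - 3*z - 2) dx ∧ dy ∧ dz; div F = 3*x - 3*z - 2

For a 2-form in R^3 of the form above, applying d gives a 3-form with coefficient ∂P/∂x + ∂Q/∂y + ∂R/∂z:
  ∂P/∂x = -2
  ∂Q/∂y = 3*x - 3*z
  ∂R/∂z = 0
Sum = 3*x - 3*z - 2, which is exactly div F.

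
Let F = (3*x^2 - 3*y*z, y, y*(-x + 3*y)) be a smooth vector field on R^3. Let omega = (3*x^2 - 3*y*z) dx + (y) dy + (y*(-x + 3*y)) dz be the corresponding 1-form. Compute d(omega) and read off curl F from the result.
d(omega) = (-x + 6*y) dy ∧ dz + (-2*y) dz ∧ dx + (3*z) dx ∧ dy; curl F = (-x + 6*y, -2*y, 3*z)

d omega = sum_{i<j} (∂f_j/∂x_i - ∂f_i/∂x_j) dx_i ∧ dx_j. Under the identification (dy ∧ dz, dz ∧ dx, dx ∧ dy) ↔ (e_x, e_y, e_z), the coefficients are exactly the components of curl F. Compute:
  ∂R/∂y - ∂Q/∂z = (-x + 6*y) - (0) = -x + 6*y
  ∂P/∂z - ∂R/∂x = (-3*y) - (-y) = -2*y
  ∂Q/∂x - ∂P/∂y = (0) - (-3*z) = 3*z.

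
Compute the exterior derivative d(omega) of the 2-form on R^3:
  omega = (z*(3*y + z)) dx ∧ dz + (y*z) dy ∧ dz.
d(omega) = (-3*z) dx ∧ dy ∧ dz

For a 2-form omega = sum_{i<j} g_{ij} dx_i ∧ dx_j, the exterior derivative is
  d(omega) = sum_{i<j} d(g_{ij}) ∧ dx_i ∧ dx_j = sum_{i<j, k} (∂g_{ij}/∂x_k) dx_k ∧ dx_i ∧ dx_j.
Expand each term, using dx_k ∧ dx_i ∧ dx_j = sgn(permutation) dx_{(a)} ∧ dx_{(b)} ∧ dx_{(c)} with (a < b < c) sorted:
  d(z*(3*y + z)) includes (∂/∂y)(z*(3*y + z)) dy = (3*z) dy, which multiplied by dx ∧ dz gives (-3*z) dx ∧ dy ∧ dz
Collecting like 3-forms: d(omega) = (-3*z) dx ∧ dy ∧ dz.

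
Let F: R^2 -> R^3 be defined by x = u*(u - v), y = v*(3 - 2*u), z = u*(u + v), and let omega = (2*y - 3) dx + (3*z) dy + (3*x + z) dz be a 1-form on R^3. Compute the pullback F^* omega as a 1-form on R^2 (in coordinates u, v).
F^* omega = (8*u^3 - 14*u^2*v - 4*u*v^2 + 12*u*v - 6*u - 6*v^2 + 3*v) du + (u*(-2*u^2 - 4*u*v + 9*u + 3*v + 3)) dv

Using F^*(f dg) = (f ∘ F) d(g ∘ F), substitute each coordinate x_i by F_i(u, v) in f_i, and replace dx_i by d F_i = (∂F_i/∂u) du + (∂F_i/∂v) dv.
  For the x component: f_1(F) = -4*u*v + 6*v - 3; d F_1 = (2*u - v) du + (-u) dv
  For the y component: f_2(F) = 3*u*(u + v); d F_2 = (-2*v) du + (3 - 2*u) dv
  For the z component: f_3(F) = 2*u*(2*u - v); d F_3 = (2*u + v) du + (u) dv
Combining and collecting du, dv coefficients:
  coeff of du: 8*u^3 - 14*u^2*v - 4*u*v^2 + 12*u*v - 6*u - 6*v^2 + 3*v
  coeff of dv: u*(-2*u^2 - 4*u*v + 9*u + 3*v + 3)
F^* omega = (8*u^3 - 14*u^2*v - 4*u*v^2 + 12*u*v - 6*u - 6*v^2 + 3*v) du + (u*(-2*u^2 - 4*u*v + 9*u + 3*v + 3)) dv.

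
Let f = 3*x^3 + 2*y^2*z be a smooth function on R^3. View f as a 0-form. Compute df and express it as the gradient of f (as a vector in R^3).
df = (9*x^2) dx + (4*y*z) dy + (2*y^2) dz; grad f = (9*x^2, 4*y*z, 2*y^2)

For a 0-form f, d f = (∂f/∂x) dx + (∂f/∂y) dy + (∂f/∂z) dz. The components of the vector representation are exactly the entries of grad f in Cartesian coordinates:
  ∂f/∂x = 9*x^2
  ∂f/∂y = 4*y*z
  ∂f/∂z = 2*y^2.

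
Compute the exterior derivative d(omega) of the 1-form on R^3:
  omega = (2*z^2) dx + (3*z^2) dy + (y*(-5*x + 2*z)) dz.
d(omega) = (-5*y - 4*z) dx ∧ dz + (-5*x - 4*z) dy ∧ dz

For a 1-form omega = sum_i f_i dx_i, the exterior derivative is
  d(omega) = sum_{i < j} (∂f_j/∂x_i - ∂f_i/∂x_j) dx_i ∧ dx_j.
  coefficient of dx ∧ dz: ∂f_3/∂x - ∂f_1/∂z = ∂(y*(-5*x + 2*z))/∂x - ∂(2*z^2)/∂z = -5*y - 4*z
  coefficient of dy ∧ dz: ∂f_3/∂y - ∂f_2/∂z = ∂(y*(-5*x + 2*z))/∂y - ∂(3*z^2)/∂z = -5*x - 4*z
Assembling: d(omega) = (-5*y - 4*z) dx ∧ dz + (-5*x - 4*z) dy ∧ dz.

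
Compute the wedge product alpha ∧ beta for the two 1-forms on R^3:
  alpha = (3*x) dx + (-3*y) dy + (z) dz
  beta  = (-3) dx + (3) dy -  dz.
alpha ∧ beta = (9*x - 9*y) dx ∧ dy + (-3*x + 3*z) dx ∧ dz + (3*y - 3*z) dy ∧ dz

Distribute the wedge, using dx_i ∧ dx_j = -dx_j ∧ dx_i and dx_i ∧ dx_i = 0. For each pair (i, j) with i < j, the coefficient of dx_i ∧ dx_j in alpha ∧ beta is (alpha_i * beta_j - alpha_j * beta_i). Collecting: alpha ∧ beta = (9*x - 9*y) dx ∧ dy + (-3*x + 3*z) dx ∧ dz + (3*y - 3*z) dy ∧ dz.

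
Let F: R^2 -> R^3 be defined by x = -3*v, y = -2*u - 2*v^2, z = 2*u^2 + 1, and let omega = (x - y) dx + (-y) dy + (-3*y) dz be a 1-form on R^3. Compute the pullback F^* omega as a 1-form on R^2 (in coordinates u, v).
F^* omega = (24*u^2 + 24*u*v^2 - 4*u - 4*v^2) du + (-8*u*v - 6*u - 8*v^3 - 6*v^2 + 9*v) dv

Using F^*(f dg) = (f ∘ F) d(g ∘ F), substitute each coordinate x_i by F_i(u, v) in f_i, and replace dx_i by d F_i = (∂F_i/∂u) du + (∂F_i/∂v) dv.
  For the x component: f_1(F) = 2*u + 2*v^2 - 3*v; d F_1 = (0) du + (-3) dv
  For the y component: f_2(F) = 2*u + 2*v^2; d F_2 = (-2) du + (-4*v) dv
  For the z component: f_3(F) = 6*u + 6*v^2; d F_3 = (4*u) du + (0) dv
Combining and collecting du, dv coefficients:
  coeff of du: 24*u^2 + 24*u*v^2 - 4*u - 4*v^2
  coeff of dv: -8*u*v - 6*u - 8*v^3 - 6*v^2 + 9*v
F^* omega = (24*u^2 + 24*u*v^2 - 4*u - 4*v^2) du + (-8*u*v - 6*u - 8*v^3 - 6*v^2 + 9*v) dv.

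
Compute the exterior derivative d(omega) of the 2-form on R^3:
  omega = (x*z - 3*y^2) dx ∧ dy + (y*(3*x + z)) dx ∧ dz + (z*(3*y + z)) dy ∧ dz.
d(omega) = (-2*x - z) dx ∧ dy ∧ dz

For a 2-form omega = sum_{i<j} g_{ij} dx_i ∧ dx_j, the exterior derivative is
  d(omega) = sum_{i<j} d(g_{ij}) ∧ dx_i ∧ dx_j = sum_{i<j, k} (∂g_{ij}/∂x_k) dx_k ∧ dx_i ∧ dx_j.
Expand each term, using dx_k ∧ dx_i ∧ dx_j = sgn(permutation) dx_{(a)} ∧ dx_{(b)} ∧ dx_{(c)} with (a < b < c) sorted:
  d(x*z - 3*y^2) includes (∂/∂z)(x*z - 3*y^2) dz = (x) dz, which multiplied by dx ∧ dy gives (x) dx ∧ dy ∧ dz
  d(y*(3*x + z)) includes (∂/∂y)(y*(3*x + z)) dy = (3*x + z) dy, which multiplied by dx ∧ dz gives (-3*x - z) dx ∧ dy ∧ dz
Collecting like 3-forms: d(omega) = (-2*x - z) dx ∧ dy ∧ dz.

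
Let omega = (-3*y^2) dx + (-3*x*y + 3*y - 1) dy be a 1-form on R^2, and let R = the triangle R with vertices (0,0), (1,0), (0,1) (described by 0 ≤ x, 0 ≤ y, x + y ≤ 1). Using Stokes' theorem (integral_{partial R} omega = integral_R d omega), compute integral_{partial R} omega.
integral_(partial R) omega = 1/2

Stokes: integral_partial_R omega = integral_R d omega with d omega = (∂Q/∂x - ∂P/∂y) dx ∧ dy.
  ∂Q/∂x = -3*y
  ∂P/∂y = -6*y
  integrand = ∂Q/∂x - ∂P/∂y = 3*y.
Integrating over R: integral_0^1 integral_0^{1-x} (3*y) dy dx = 1/2.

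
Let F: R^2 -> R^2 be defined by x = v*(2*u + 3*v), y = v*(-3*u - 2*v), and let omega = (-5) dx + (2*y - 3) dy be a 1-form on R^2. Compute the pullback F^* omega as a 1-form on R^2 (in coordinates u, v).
F^* omega = (v*(18*u*v + 12*v^2 - 1)) du + (18*u^2*v + 36*u*v^2 - u + 16*v^3 - 18*v) dv

Using F^*(f dg) = (f ∘ F) d(g ∘ F), substitute each coordinate x_i by F_i(u, v) in f_i, and replace dx_i by d F_i = (∂F_i/∂u) du + (∂F_i/∂v) dv.
  For the x component: f_1(F) = -5; d F_1 = (2*v) du + (2*u + 6*v) dv
  For the y component: f_2(F) = -6*u*v - 4*v^2 - 3; d F_2 = (-3*v) du + (-3*u - 4*v) dv
Combining and collecting du, dv coefficients:
  coeff of du: v*(18*u*v + 12*v^2 - 1)
  coeff of dv: 18*u^2*v + 36*u*v^2 - u + 16*v^3 - 18*v
F^* omega = (v*(18*u*v + 12*v^2 - 1)) du + (18*u^2*v + 36*u*v^2 - u + 16*v^3 - 18*v) dv.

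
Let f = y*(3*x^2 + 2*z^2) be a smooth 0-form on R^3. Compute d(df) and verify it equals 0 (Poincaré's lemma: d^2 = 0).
d(df) = 0

Step 1: df = sum_i (∂f/∂x_i) dx_i = (6*x*y) dx + (3*x^2 + 2*z^2) dy + (4*y*z) dz.
Step 2: Apply d again. Using the 1-form formula, the coefficient of dx ∧ dy in d(df) is ∂^2 f/∂x ∂y - ∂^2 f/∂y ∂x = (6*x) - (6*x) = 0 (equality of mixed partials for smooth f).
Similarly for dx ∧ dz and dy ∧ dz — all coefficients vanish. So d(df) = 0.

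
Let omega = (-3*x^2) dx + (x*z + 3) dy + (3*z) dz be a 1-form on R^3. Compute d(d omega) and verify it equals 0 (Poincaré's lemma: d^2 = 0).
d(d omega) = 0

Step 1: d omega = sum_{i<j} (∂f_j/∂x_i - ∂f_i/∂x_j) dx_i ∧ dx_j:
  coeff of dx ∧ dy: z
  coeff of dx ∧ dz: 0
  coeff of dy ∧ dz: -x
Step 2: Apply d again to each 2-form coefficient. The only possible 3-form in R^3 is dx ∧ dy ∧ dz, with coefficient
  ∂(coeff of dy∧dz)/∂x - ∂(coeff of dx∧dz)/∂y + ∂(coeff of dx∧dy)/∂z
  = ∂/∂x (-x) - ∂/∂y (0) + ∂/∂z (z).
Each of these terms simplifies to sums of mixed partials that cancel in pairs. The result is 0 (by equality of mixed partials for smooth functions — Schwarz / Clairaut).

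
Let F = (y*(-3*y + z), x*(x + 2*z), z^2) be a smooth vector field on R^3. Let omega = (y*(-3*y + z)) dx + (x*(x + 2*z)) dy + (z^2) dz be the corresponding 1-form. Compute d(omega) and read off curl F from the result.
d(omega) = (-2*x) dy ∧ dz + (y) dz ∧ dx + (2*x + 6*y + z) dx ∧ dy; curl F = (-2*x, y, 2*x + 6*y + z)

d omega = sum_{i<j} (∂f_j/∂x_i - ∂f_i/∂x_j) dx_i ∧ dx_j. Under the identification (dy ∧ dz, dz ∧ dx, dx ∧ dy) ↔ (e_x, e_y, e_z), the coefficients are exactly the components of curl F. Compute:
  ∂R/∂y - ∂Q/∂z = (0) - (2*x) = -2*x
  ∂P/∂z - ∂R/∂x = (y) - (0) = y
  ∂Q/∂x - ∂P/∂y = (2*x + 2*z) - (-6*y + z) = 2*x + 6*y + z.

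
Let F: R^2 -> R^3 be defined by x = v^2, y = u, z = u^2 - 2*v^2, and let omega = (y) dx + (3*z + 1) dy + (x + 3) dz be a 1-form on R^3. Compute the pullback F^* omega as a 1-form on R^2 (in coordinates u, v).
F^* omega = (3*u^2 + 2*u*v^2 + 6*u - 6*v^2 + 1) du + (2*v*(u - 2*v^2 - 6)) dv

Using F^*(f dg) = (f ∘ F) d(g ∘ F), substitute each coordinate x_i by F_i(u, v) in f_i, and replace dx_i by d F_i = (∂F_i/∂u) du + (∂F_i/∂v) dv.
  For the x component: f_1(F) = u; d F_1 = (0) du + (2*v) dv
  For the y component: f_2(F) = 3*u^2 - 6*v^2 + 1; d F_2 = (1) du + (0) dv
  For the z component: f_3(F) = v^2 + 3; d F_3 = (2*u) du + (-4*v) dv
Combining and collecting du, dv coefficients:
  coeff of du: 3*u^2 + 2*u*v^2 + 6*u - 6*v^2 + 1
  coeff of dv: 2*v*(u - 2*v^2 - 6)
F^* omega = (3*u^2 + 2*u*v^2 + 6*u - 6*v^2 + 1) du + (2*v*(u - 2*v^2 - 6)) dv.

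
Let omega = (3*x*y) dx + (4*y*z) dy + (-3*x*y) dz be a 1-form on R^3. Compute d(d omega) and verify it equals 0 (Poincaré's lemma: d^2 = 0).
d(d omega) = 0

Step 1: d omega = sum_{i<j} (∂f_j/∂x_i - ∂f_i/∂x_j) dx_i ∧ dx_j:
  coeff of dx ∧ dy: -3*x
  coeff of dx ∧ dz: -3*y
  coeff of dy ∧ dz: -3*x - 4*y
Step 2: Apply d again to each 2-form coefficient. The only possible 3-form in R^3 is dx ∧ dy ∧ dz, with coefficient
  ∂(coeff of dy∧dz)/∂x - ∂(coeff of dx∧dz)/∂y + ∂(coeff of dx∧dy)/∂z
  = ∂/∂x (-3*x - 4*y) - ∂/∂y (-3*y) + ∂/∂z (-3*x).
Each of these terms simplifies to sums of mixed partials that cancel in pairs. The result is 0 (by equality of mixed partials for smooth functions — Schwarz / Clairaut).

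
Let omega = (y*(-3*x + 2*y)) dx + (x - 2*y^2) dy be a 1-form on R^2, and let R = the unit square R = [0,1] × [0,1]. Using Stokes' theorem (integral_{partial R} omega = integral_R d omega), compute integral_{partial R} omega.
integral_(partial R) omega = 1/2

Stokes: integral_partial_R omega = integral_R d omega with d omega = (∂Q/∂x - ∂P/∂y) dx ∧ dy.
  ∂Q/∂x = 1
  ∂P/∂y = -3*x + 4*y
  integrand = ∂Q/∂x - ∂P/∂y = 3*x - 4*y + 1.
Integrating over R: integral_0^1 integral_0^1 (3*x - 4*y + 1) dx dy = 1/2.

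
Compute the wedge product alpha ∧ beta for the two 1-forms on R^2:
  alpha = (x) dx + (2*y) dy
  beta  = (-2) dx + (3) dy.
alpha ∧ beta = (3*x + 4*y) dx ∧ dy

Distribute the wedge, using dx_i ∧ dx_j = -dx_j ∧ dx_i and dx_i ∧ dx_i = 0. For each pair (i, j) with i < j, the coefficient of dx_i ∧ dx_j in alpha ∧ beta is (alpha_i * beta_j - alpha_j * beta_i). Collecting: alpha ∧ beta = (3*x + 4*y) dx ∧ dy.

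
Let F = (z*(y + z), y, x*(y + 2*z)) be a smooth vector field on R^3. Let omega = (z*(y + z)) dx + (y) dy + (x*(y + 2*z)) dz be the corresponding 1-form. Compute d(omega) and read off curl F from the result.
d(omega) = (x) dy ∧ dz + (0) dz ∧ dx + (-z) dx ∧ dy; curl F = (x, 0, -z)

d omega = sum_{i<j} (∂f_j/∂x_i - ∂f_i/∂x_j) dx_i ∧ dx_j. Under the identification (dy ∧ dz, dz ∧ dx, dx ∧ dy) ↔ (e_x, e_y, e_z), the coefficients are exactly the components of curl F. Compute:
  ∂R/∂y - ∂Q/∂z = (x) - (0) = x
  ∂P/∂z - ∂R/∂x = (y + 2*z) - (y + 2*z) = 0
  ∂Q/∂x - ∂P/∂y = (0) - (z) = -z.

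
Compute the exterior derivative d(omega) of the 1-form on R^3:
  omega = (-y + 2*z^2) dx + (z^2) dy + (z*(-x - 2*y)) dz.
d(omega) = (1) dx ∧ dy + (-5*z) dx ∧ dz + (-4*z) dy ∧ dz

For a 1-form omega = sum_i f_i dx_i, the exterior derivative is
  d(omega) = sum_{i < j} (∂f_j/∂x_i - ∂f_i/∂x_j) dx_i ∧ dx_j.
  coefficient of dx ∧ dy: ∂f_2/∂x - ∂f_1/∂y = ∂(z^2)/∂x - ∂(-y + 2*z^2)/∂y = 1
  coefficient of dx ∧ dz: ∂f_3/∂x - ∂f_1/∂z = ∂(z*(-x - 2*y))/∂x - ∂(-y + 2*z^2)/∂z = -5*z
  coefficient of dy ∧ dz: ∂f_3/∂y - ∂f_2/∂z = ∂(z*(-x - 2*y))/∂y - ∂(z^2)/∂z = -4*z
Assembling: d(omega) = (1) dx ∧ dy + (-5*z) dx ∧ dz + (-4*z) dy ∧ dz.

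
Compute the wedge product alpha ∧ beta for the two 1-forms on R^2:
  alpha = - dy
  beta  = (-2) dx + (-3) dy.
alpha ∧ beta = (-2) dx ∧ dy

Distribute the wedge, using dx_i ∧ dx_j = -dx_j ∧ dx_i and dx_i ∧ dx_i = 0. For each pair (i, j) with i < j, the coefficient of dx_i ∧ dx_j in alpha ∧ beta is (alpha_i * beta_j - alpha_j * beta_i). Collecting: alpha ∧ beta = (-2) dx ∧ dy.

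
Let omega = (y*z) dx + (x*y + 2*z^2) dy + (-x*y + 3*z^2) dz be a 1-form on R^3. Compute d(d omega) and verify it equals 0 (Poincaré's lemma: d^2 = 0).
d(d omega) = 0

Step 1: d omega = sum_{i<j} (∂f_j/∂x_i - ∂f_i/∂x_j) dx_i ∧ dx_j:
  coeff of dx ∧ dy: y - z
  coeff of dx ∧ dz: -2*y
  coeff of dy ∧ dz: -x - 4*z
Step 2: Apply d again to each 2-form coefficient. The only possible 3-form in R^3 is dx ∧ dy ∧ dz, with coefficient
  ∂(coeff of dy∧dz)/∂x - ∂(coeff of dx∧dz)/∂y + ∂(coeff of dx∧dy)/∂z
  = ∂/∂x (-x - 4*z) - ∂/∂y (-2*y) + ∂/∂z (y - z).
Each of these terms simplifies to sums of mixed partials that cancel in pairs. The result is 0 (by equality of mixed partials for smooth functions — Schwarz / Clairaut).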